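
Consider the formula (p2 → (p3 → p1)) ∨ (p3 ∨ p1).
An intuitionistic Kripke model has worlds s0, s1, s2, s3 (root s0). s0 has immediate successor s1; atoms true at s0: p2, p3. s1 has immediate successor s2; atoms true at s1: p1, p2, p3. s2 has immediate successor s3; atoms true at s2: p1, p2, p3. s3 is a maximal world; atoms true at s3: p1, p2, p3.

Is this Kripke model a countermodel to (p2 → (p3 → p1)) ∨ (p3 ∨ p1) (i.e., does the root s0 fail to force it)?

s0 ⊩ (p2 → (p3 → p1)) ∨ (p3 ∨ p1) via the disjunct p3 ∨ p1.
So the root s0 forces (p2 → (p3 → p1)) ∨ (p3 ∨ p1); the model is not a countermodel.

No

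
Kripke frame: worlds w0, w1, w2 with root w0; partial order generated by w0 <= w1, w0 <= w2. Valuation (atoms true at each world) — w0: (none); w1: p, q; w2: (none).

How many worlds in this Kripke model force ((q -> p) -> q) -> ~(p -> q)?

w0: does not force it — w0 ||-/- ((q -> p) -> q) -> ~(p -> q): at the accessible world w1, w1 ||- (q -> p) -> q but w1 ||-/- ~(p -> q).
w1: does not force it.
w2: forces it.
Worlds forcing the formula: {w2}.

1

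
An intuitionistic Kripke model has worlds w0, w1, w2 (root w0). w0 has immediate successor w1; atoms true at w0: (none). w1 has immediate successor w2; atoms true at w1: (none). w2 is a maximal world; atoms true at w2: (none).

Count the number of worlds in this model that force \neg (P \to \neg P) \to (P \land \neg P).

3

w0: forces it.
w1: forces it.
w2: forces it.
Worlds forcing the formula: {w0, w1, w2}.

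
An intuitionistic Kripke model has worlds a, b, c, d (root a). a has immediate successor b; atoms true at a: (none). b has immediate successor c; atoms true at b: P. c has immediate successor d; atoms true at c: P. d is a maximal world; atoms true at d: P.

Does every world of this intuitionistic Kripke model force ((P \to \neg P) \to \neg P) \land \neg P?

No

Not every world: a \nVdash ((P \to \neg P) \to \neg P) \land \neg P.
a \nVdash ((P \to \neg P) \to \neg P) \land \neg P since a fails \neg P.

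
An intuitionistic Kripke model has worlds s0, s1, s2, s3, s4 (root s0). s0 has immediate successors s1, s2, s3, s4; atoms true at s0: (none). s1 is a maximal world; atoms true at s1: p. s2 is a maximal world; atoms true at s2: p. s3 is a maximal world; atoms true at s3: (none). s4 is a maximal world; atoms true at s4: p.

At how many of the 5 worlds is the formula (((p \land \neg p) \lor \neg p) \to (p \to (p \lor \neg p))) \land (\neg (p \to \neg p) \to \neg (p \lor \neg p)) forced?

1

s0: does not force it — s0 \nVdash (((p \land \neg p) \lor \neg p) \to (p \to (p \lor \neg p))) \land (\neg (p \to \neg p) \to \neg (p \lor \neg p)) since s0 fails \neg (p \to \neg p) \to \neg (p \lor \neg p).
s1: does not force it.
s2: does not force it.
s3: forces it.
s4: does not force it.
Worlds forcing the formula: {s3}.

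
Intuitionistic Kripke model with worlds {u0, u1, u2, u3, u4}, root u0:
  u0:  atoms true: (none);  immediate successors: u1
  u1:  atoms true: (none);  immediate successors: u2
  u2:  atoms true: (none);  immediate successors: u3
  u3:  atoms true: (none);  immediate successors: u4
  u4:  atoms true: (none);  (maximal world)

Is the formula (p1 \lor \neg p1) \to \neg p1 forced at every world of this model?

Yes

u0 \Vdash (p1 \lor \neg p1) \to \neg p1: every world accessible from u0 that forces p1 \lor \neg p1 (namely u0, u1, u2, u3, u4) also forces \neg p1.
Since the root u0 forces (p1 \lor \neg p1) \to \neg p1 and forcing is persistent (monotone upward), every world forces it.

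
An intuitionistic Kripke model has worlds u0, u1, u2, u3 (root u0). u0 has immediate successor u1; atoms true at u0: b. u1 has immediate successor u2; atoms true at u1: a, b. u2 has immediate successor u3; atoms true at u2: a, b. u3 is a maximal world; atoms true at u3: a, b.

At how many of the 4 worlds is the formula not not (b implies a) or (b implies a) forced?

u0: forces it.
u1: forces it.
u2: forces it.
u3: forces it.
Worlds forcing the formula: {u0, u1, u2, u3}.

4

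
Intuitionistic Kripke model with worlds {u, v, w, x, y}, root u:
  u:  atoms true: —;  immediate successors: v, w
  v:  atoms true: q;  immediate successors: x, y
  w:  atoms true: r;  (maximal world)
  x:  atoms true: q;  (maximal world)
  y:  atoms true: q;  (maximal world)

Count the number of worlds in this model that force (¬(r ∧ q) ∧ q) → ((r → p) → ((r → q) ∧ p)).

u: does not force it — u ⊮ (¬(r ∧ q) ∧ q) → ((r → p) → ((r → q) ∧ p)): at the accessible world v, v ⊩ ¬(r ∧ q) ∧ q but v ⊮ (r → p) → ((r → q) ∧ p).
v: does not force it.
w: forces it.
x: does not force it.
y: does not force it.
Worlds forcing the formula: {w}.

1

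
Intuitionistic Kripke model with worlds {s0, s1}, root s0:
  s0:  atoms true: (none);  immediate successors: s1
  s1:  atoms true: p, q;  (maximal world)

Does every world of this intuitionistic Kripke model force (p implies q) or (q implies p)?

Yes

s0 forces (p implies q) or (q implies p) via the disjunct p implies q.
Since the root s0 forces (p implies q) or (q implies p) and forcing is persistent (monotone upward), every world forces it.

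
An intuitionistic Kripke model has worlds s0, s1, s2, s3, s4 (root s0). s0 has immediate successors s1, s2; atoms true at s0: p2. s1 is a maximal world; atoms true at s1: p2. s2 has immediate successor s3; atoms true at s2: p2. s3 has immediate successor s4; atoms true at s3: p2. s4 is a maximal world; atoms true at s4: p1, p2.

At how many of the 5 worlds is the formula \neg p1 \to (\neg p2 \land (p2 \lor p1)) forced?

s0: does not force it — s0 \nVdash \neg p1 \to (\neg p2 \land (p2 \lor p1)): at the accessible world s1, s1 \Vdash \neg p1 but s1 \nVdash \neg p2 \land (p2 \lor p1).
s1: does not force it — s1 \nVdash \neg p1 \to (\neg p2 \land (p2 \lor p1)): already at s1 itself, s1 \Vdash \neg p1 but s1 \nVdash \neg p2 \land (p2 \lor p1).
s2: forces it.
s3: forces it.
s4: forces it.
Worlds forcing the formula: {s2, s3, s4}.

3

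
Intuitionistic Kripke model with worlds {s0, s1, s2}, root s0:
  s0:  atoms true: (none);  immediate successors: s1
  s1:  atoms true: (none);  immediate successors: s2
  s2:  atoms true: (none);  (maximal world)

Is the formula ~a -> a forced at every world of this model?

Not every world: s0 ||-/- ~a -> a.
s0 ||-/- ~a -> a: already at s0 itself, s0 ||- ~a but s0 ||-/- a.
s0 lacks atom a, so s0 ||-/- a.

No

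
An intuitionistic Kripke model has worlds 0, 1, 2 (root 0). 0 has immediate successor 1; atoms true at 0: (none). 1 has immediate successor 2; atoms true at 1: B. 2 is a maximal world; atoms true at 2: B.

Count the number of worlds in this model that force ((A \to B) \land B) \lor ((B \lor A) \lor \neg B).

0: does not force it — 0 \nVdash ((A \to B) \land B) \lor ((B \lor A) \lor \neg B): neither disjunct is forced at 0.
1: forces it.
2: forces it.
Worlds forcing the formula: {1, 2}.

2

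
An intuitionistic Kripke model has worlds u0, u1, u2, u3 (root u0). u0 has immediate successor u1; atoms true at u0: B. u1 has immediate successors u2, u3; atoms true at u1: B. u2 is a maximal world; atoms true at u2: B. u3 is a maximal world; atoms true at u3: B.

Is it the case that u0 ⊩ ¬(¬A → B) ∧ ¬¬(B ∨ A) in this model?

u0 ⊮ ¬(¬A → B) ∧ ¬¬(B ∨ A) since u0 fails ¬(¬A → B).

No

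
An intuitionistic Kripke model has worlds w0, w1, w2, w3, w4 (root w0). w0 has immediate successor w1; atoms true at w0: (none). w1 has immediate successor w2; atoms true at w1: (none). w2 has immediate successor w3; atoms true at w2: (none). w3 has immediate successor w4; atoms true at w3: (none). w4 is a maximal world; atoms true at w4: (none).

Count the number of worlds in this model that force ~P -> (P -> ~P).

w0: forces it.
w1: forces it.
w2: forces it.
w3: forces it.
w4: forces it.
Worlds forcing the formula: {w0, w1, w2, w3, w4}.

5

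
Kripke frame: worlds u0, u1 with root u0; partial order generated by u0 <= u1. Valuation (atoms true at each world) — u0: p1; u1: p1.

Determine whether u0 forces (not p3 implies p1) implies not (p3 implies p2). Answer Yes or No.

No

u0 does not force (not p3 implies p1) implies not (p3 implies p2): already at u0 itself, u0 forces not p3 implies p1 but u0 does not force not (p3 implies p2).
u0 does not force not (p3 implies p2) since u0 is accessible from u0 and u0 forces p3 implies p2.
u0 forces p3 implies p2 vacuously: no world accessible from u0 forces the antecedent p3.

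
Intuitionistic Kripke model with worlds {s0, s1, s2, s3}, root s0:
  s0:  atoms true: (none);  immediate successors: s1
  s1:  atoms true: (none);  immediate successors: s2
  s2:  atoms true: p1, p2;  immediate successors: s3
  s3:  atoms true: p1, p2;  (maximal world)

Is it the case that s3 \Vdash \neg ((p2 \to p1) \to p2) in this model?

s3 \nVdash \neg ((p2 \to p1) \to p2) since s3 is accessible from s3 and s3 \Vdash (p2 \to p1) \to p2.
s3 \Vdash (p2 \to p1) \to p2: every world accessible from s3 that forces p2 \to p1 (namely s3) also forces p2.

No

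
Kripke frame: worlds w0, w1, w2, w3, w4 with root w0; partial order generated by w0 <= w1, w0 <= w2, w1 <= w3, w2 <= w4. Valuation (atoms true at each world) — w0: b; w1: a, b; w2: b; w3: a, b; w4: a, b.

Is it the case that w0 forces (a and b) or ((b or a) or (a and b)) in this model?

Yes

w0 forces (a and b) or ((b or a) or (a and b)) via the disjunct (b or a) or (a and b).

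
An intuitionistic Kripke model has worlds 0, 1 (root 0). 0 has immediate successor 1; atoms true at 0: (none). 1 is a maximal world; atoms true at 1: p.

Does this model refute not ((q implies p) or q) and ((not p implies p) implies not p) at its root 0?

0 does not force not ((q implies p) or q) and ((not p implies p) implies not p) since 0 fails not ((q implies p) or q).
So the root 0 does not force not ((q implies p) or q) and ((not p implies p) implies not p); the model is a countermodel.

Yes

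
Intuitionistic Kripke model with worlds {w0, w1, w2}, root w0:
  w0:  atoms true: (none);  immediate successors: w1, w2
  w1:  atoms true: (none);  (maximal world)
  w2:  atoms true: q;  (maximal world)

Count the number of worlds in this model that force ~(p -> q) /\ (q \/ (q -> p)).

w0: does not force it — w0 ||-/- ~(p -> q) /\ (q \/ (q -> p)) since w0 fails ~(p -> q).
w1: does not force it — w1 ||-/- ~(p -> q) /\ (q \/ (q -> p)) since w1 fails ~(p -> q).
w2: does not force it — w2 ||-/- ~(p -> q) /\ (q \/ (q -> p)) since w2 fails ~(p -> q).
Worlds forcing the formula: { }.

0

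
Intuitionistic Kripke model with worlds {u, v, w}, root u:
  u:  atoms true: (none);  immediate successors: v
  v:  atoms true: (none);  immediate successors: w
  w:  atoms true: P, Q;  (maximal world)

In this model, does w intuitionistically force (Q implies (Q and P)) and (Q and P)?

w forces (Q implies (Q and P)) and (Q and P) since w forces both conjuncts.

Yes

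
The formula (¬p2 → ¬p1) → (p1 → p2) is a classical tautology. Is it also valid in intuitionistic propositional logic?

This is the converse of contraposition, which is not intuitionistically valid.
A Kripke countermodel: worlds w0, w1; order generated by w0 ≤ w1; atoms true at each world — w0:{p1}; w1:{p1,p2}.
w0 ⊮ (¬p2 → ¬p1) → (p1 → p2): already at w0 itself, w0 ⊩ ¬p2 → ¬p1 but w0 ⊮ p1 → p2.
w0 ⊮ p1 → p2: already at w0 itself, w0 ⊩ p1 but w0 ⊮ p2.
w0 lacks atom p2, so w0 ⊮ p2.
So the root w0 does not force the formula.

No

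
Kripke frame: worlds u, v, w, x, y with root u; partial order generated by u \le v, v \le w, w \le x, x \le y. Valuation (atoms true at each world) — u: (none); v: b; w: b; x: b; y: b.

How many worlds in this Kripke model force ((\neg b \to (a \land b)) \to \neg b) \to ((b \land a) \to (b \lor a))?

u: forces it.
v: forces it.
w: forces it.
x: forces it.
y: forces it.
Worlds forcing the formula: {u, v, w, x, y}.

5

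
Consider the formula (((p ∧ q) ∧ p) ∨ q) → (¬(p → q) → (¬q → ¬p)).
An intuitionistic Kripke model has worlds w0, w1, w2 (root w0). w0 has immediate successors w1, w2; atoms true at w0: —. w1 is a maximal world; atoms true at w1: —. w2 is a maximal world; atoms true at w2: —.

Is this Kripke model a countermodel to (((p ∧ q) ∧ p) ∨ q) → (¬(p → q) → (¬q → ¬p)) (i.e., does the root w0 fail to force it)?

No

w0 ⊩ (((p ∧ q) ∧ p) ∨ q) → (¬(p → q) → (¬q → ¬p)) vacuously: no world accessible from w0 forces the antecedent ((p ∧ q) ∧ p) ∨ q.
So the root w0 forces (((p ∧ q) ∧ p) ∨ q) → (¬(p → q) → (¬q → ¬p)); the model is not a countermodel.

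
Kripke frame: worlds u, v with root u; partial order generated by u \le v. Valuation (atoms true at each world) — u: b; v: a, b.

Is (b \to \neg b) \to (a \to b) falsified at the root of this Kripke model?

u \Vdash (b \to \neg b) \to (a \to b) vacuously: no world accessible from u forces the antecedent b \to \neg b.
So the root u forces (b \to \neg b) \to (a \to b); the model is not a countermodel.

No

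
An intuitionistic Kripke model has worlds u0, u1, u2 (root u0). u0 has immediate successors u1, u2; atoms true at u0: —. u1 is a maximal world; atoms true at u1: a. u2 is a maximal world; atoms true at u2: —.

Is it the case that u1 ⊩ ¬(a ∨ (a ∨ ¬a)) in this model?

u1 ⊮ ¬(a ∨ (a ∨ ¬a)) since u1 is accessible from u1 and u1 ⊩ a ∨ (a ∨ ¬a).
u1 ⊩ a ∨ (a ∨ ¬a) via the disjunct a.

No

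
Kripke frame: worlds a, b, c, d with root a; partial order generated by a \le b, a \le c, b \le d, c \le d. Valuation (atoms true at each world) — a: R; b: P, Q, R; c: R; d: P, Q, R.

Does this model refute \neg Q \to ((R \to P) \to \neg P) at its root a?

a \Vdash \neg Q \to ((R \to P) \to \neg P) vacuously: no world accessible from a forces the antecedent \neg Q.
So the root a forces \neg Q \to ((R \to P) \to \neg P); the model is not a countermodel.

No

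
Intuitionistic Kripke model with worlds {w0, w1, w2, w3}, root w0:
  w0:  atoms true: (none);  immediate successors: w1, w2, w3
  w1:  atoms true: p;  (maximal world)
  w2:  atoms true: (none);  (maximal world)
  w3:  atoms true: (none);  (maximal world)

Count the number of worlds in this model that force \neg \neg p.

1

w0: does not force it — w0 \nVdash \neg \neg p since w2 is accessible from w0 and w2 \Vdash \neg p.
w1: forces it.
w2: does not force it.
w3: does not force it.
Worlds forcing the formula: {w1}.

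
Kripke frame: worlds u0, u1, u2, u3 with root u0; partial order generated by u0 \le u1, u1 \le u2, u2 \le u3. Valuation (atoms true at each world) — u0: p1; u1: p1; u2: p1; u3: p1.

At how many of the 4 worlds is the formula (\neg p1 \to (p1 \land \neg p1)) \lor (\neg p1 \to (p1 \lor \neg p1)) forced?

u0: forces it.
u1: forces it.
u2: forces it.
u3: forces it.
Worlds forcing the formula: {u0, u1, u2, u3}.

4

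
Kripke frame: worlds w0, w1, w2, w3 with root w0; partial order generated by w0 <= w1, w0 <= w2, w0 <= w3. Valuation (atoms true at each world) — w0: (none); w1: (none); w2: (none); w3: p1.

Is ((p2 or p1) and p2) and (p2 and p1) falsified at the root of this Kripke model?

w0 does not force ((p2 or p1) and p2) and (p2 and p1) since w0 fails (p2 or p1) and p2.
So the root w0 does not force ((p2 or p1) and p2) and (p2 and p1); the model is a countermodel.

Yes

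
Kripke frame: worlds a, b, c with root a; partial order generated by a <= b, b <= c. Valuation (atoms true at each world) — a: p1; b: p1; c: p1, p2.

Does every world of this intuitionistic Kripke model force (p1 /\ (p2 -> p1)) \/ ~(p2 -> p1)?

a ||- (p1 /\ (p2 -> p1)) \/ ~(p2 -> p1) via the disjunct p1 /\ (p2 -> p1).
Since the root a forces (p1 /\ (p2 -> p1)) \/ ~(p2 -> p1) and forcing is persistent (monotone upward), every world forces it.

Yes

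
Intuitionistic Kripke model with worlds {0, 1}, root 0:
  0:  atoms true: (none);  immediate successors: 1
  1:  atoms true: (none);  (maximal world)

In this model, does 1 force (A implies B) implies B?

1 does not force (A implies B) implies B: already at 1 itself, 1 forces A implies B but 1 does not force B.
1 lacks atom B, so 1 does not force B.

No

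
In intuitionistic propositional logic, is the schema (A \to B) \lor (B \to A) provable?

This is the Gödel–Dummett linearity axiom, which is not intuitionistically valid.
A Kripke countermodel: worlds 0, 1, 2; order generated by 0 \le 1, 0 \le 2; atoms true at each world — 0:{}; 1:{A}; 2:{B}.
0 \nVdash (A \to B) \lor (B \to A): neither disjunct is forced at 0.
0 \nVdash A \to B: at the accessible world 1, 1 \Vdash A but 1 \nVdash B.
1 lacks atom B, so 1 \nVdash B.
So the root 0 does not force the formula.

No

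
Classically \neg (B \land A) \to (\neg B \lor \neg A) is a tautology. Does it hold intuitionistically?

This is the constructively invalid direction of De Morgan's law for conjunction, which is not intuitionistically valid.
A Kripke countermodel: worlds s0, s1, s2; order generated by s0 \le s1, s0 \le s2; atoms true at each world — s0:{}; s1:{B}; s2:{A}.
s0 \nVdash \neg (B \land A) \to (\neg B \lor \neg A): already at s0 itself, s0 \Vdash \neg (B \land A) but s0 \nVdash \neg B \lor \neg A.
s0 \nVdash \neg B \lor \neg A: neither disjunct is forced at s0.
s0 \nVdash \neg B since s1 is accessible from s0 and s1 \Vdash B.
So the root s0 does not force the formula.

No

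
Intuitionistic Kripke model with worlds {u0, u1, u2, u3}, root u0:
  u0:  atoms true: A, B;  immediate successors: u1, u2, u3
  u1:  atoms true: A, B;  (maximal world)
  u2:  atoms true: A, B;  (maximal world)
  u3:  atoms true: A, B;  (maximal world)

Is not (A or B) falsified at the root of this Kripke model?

u0 does not force not (A or B) since u0 is accessible from u0 and u0 forces A or B.
u0 forces A or B via the disjunct A.
So the root u0 does not force not (A or B); the model is a countermodel.

Yes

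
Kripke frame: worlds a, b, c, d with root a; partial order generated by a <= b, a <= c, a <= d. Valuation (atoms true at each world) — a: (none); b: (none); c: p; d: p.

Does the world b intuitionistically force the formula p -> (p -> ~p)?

b ||- p -> (p -> ~p) vacuously: no world accessible from b forces the antecedent p.

Yes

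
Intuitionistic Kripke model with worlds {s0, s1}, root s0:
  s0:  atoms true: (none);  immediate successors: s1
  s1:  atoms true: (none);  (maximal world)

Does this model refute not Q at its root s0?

s0 forces not Q: no world accessible from s0 forces Q.
So the root s0 forces not Q; the model is not a countermodel.

No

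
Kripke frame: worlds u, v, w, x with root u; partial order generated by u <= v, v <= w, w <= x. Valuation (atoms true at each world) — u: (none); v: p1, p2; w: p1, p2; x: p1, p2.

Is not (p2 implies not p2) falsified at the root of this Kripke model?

u forces not (p2 implies not p2): no world accessible from u forces p2 implies not p2.
So the root u forces not (p2 implies not p2); the model is not a countermodel.

No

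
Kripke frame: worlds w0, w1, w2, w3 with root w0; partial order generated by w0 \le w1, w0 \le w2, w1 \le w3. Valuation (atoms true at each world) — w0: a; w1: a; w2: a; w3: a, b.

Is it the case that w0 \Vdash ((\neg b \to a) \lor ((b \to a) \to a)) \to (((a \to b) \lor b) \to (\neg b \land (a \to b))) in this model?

w0 \nVdash ((\neg b \to a) \lor ((b \to a) \to a)) \to (((a \to b) \lor b) \to (\neg b \land (a \to b))): already at w0 itself, w0 \Vdash (\neg b \to a) \lor ((b \to a) \to a) but w0 \nVdash ((a \to b) \lor b) \to (\neg b \land (a \to b)).
w0 \nVdash ((a \to b) \lor b) \to (\neg b \land (a \to b)): at the accessible world w3, w3 \Vdash (a \to b) \lor b but w3 \nVdash \neg b \land (a \to b).
w3 \nVdash \neg b \land (a \to b) since w3 fails \neg b.

No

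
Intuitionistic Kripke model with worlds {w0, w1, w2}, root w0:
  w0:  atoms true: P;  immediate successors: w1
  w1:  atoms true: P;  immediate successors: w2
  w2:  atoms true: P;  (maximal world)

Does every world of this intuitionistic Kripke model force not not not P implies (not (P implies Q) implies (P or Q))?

Yes

w0 forces not not not P implies (not (P implies Q) implies (P or Q)) vacuously: no world accessible from w0 forces the antecedent not not not P.
Since the root w0 forces not not not P implies (not (P implies Q) implies (P or Q)) and forcing is persistent (monotone upward), every world forces it.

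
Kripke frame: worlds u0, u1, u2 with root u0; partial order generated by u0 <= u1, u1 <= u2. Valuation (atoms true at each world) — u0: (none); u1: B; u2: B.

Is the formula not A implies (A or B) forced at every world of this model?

No

Not every world: u0 does not force not A implies (A or B).
u0 does not force not A implies (A or B): already at u0 itself, u0 forces not A but u0 does not force A or B.
u0 does not force A or B: neither disjunct is forced at u0.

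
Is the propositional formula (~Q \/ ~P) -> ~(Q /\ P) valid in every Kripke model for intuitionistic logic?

Yes

This is a constructively valid De Morgan direction (disjunction of negations to negated conjunction), which is intuitionistically derivable.
If ~Q holds at a world then no accessible world forces Q, hence none forces Q /\ P; likewise for ~P.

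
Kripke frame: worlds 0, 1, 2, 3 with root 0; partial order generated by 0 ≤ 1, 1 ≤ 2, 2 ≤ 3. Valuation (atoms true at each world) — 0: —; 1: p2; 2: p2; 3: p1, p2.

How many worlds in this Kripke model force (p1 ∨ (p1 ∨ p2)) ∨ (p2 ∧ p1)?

3

0: does not force it — 0 ⊮ (p1 ∨ (p1 ∨ p2)) ∨ (p2 ∧ p1): neither disjunct is forced at 0.
1: forces it.
2: forces it.
3: forces it.
Worlds forcing the formula: {1, 2, 3}.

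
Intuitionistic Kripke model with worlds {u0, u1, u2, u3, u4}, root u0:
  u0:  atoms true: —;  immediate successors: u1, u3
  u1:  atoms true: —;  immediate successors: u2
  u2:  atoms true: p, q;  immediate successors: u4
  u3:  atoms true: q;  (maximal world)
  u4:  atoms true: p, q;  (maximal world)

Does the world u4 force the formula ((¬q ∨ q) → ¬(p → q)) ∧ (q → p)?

No

u4 ⊮ ((¬q ∨ q) → ¬(p → q)) ∧ (q → p) since u4 fails (¬q ∨ q) → ¬(p → q).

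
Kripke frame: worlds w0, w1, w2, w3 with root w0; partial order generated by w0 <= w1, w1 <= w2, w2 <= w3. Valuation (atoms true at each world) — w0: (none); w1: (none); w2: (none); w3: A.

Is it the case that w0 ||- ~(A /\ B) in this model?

w0 ||- ~(A /\ B): no world accessible from w0 forces A /\ B.

Yes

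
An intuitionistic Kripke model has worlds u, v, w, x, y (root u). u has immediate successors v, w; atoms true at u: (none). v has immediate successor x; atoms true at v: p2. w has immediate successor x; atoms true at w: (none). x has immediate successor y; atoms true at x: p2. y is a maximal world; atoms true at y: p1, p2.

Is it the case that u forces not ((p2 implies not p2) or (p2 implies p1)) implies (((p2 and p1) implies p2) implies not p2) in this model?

Yes

u forces not ((p2 implies not p2) or (p2 implies p1)) implies (((p2 and p1) implies p2) implies not p2) vacuously: no world accessible from u forces the antecedent not ((p2 implies not p2) or (p2 implies p1)).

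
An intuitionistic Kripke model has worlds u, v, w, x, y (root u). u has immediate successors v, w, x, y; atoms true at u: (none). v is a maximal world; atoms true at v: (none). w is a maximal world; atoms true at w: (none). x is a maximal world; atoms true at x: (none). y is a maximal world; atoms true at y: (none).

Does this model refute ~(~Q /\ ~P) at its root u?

Yes

u ||-/- ~(~Q /\ ~P) since u is accessible from u and u ||- ~Q /\ ~P.
u ||- ~Q /\ ~P since u forces both conjuncts.
So the root u does not force ~(~Q /\ ~P); the model is a countermodel.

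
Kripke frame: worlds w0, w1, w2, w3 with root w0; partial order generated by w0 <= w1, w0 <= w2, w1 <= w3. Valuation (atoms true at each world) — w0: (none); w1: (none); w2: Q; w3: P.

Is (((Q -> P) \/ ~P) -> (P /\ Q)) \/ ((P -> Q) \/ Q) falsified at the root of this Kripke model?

Yes

w0 ||-/- (((Q -> P) \/ ~P) -> (P /\ Q)) \/ ((P -> Q) \/ Q): neither disjunct is forced at w0.
w0 ||-/- ((Q -> P) \/ ~P) -> (P /\ Q): at the accessible world w1, w1 ||- (Q -> P) \/ ~P but w1 ||-/- P /\ Q.
w1 ||-/- P /\ Q since w1 fails P.
So the root w0 does not force (((Q -> P) \/ ~P) -> (P /\ Q)) \/ ((P -> Q) \/ Q); the model is a countermodel.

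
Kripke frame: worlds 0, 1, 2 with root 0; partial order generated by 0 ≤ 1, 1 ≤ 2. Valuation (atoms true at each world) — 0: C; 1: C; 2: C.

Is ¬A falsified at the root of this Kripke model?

0 ⊩ ¬A: no world accessible from 0 forces A.
So the root 0 forces ¬A; the model is not a countermodel.

No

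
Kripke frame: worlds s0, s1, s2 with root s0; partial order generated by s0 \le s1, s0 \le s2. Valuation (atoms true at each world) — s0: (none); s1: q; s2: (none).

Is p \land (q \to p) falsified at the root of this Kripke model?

s0 \nVdash p \land (q \to p) since s0 fails p.
So the root s0 does not force p \land (q \to p); the model is a countermodel.

Yes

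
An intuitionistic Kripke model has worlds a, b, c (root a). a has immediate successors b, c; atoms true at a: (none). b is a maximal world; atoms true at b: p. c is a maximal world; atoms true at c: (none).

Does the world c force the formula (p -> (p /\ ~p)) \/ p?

c ||- (p -> (p /\ ~p)) \/ p via the disjunct p -> (p /\ ~p).

Yes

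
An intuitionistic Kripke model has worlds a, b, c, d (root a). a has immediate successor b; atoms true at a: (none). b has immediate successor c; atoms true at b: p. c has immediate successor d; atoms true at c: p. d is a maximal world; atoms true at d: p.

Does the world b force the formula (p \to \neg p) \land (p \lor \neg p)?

No

b \nVdash (p \to \neg p) \land (p \lor \neg p) since b fails p \to \neg p.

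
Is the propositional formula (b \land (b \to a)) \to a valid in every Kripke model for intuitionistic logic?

Yes

This is modus ponens in implicational form, which is intuitionistically derivable.
If a world forces b and b \to a, then applying the implication at that world (which is accessible from itself) gives a.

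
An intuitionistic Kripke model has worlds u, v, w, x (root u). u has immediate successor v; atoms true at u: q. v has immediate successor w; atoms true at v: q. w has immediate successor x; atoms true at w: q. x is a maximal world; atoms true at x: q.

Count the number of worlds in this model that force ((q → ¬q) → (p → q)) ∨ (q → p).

u: forces it.
v: forces it.
w: forces it.
x: forces it.
Worlds forcing the formula: {u, v, w, x}.

4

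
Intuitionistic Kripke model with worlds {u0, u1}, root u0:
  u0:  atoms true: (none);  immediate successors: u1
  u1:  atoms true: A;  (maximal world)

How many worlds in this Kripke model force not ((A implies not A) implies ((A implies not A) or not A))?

0

u0: does not force it — u0 does not force not ((A implies not A) implies ((A implies not A) or not A)) since u0 is accessible from u0 and u0 forces (A implies not A) implies ((A implies not A) or not A).
u1: does not force it.
Worlds forcing the formula: { }.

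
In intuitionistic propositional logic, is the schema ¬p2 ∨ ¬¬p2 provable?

No

This is the weak law of excluded middle, which is not intuitionistically valid.
A Kripke countermodel: worlds u, v, w; order generated by u ≤ v, u ≤ w; atoms true at each world — u:{}; v:{p2}; w:{}.
u ⊮ ¬p2 ∨ ¬¬p2: neither disjunct is forced at u.
u ⊮ ¬p2 since v is accessible from u and v ⊩ p2.
So the root u does not force the formula.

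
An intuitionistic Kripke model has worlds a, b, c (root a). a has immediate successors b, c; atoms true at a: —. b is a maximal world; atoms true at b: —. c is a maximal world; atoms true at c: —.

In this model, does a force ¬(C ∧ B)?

Yes

a ⊩ ¬(C ∧ B): no world accessible from a forces C ∧ B.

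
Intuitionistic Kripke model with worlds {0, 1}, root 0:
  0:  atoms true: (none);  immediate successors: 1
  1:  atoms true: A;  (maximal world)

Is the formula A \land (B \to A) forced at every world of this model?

Not every world: 0 \nVdash A \land (B \to A).
0 \nVdash A \land (B \to A) since 0 fails A.

No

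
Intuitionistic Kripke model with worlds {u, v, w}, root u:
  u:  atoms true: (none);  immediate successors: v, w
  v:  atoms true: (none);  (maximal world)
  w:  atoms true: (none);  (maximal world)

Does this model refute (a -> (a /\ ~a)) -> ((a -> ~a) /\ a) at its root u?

u ||-/- (a -> (a /\ ~a)) -> ((a -> ~a) /\ a): already at u itself, u ||- a -> (a /\ ~a) but u ||-/- (a -> ~a) /\ a.
u ||-/- (a -> ~a) /\ a since u fails a.
So the root u does not force (a -> (a /\ ~a)) -> ((a -> ~a) /\ a); the model is a countermodel.

Yes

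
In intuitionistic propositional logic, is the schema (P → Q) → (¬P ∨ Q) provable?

This is the material-implication-as-disjunction principle, which is not intuitionistically valid.
A Kripke countermodel: worlds u0, u1; order generated by u0 ≤ u1; atoms true at each world — u0:{}; u1:{P,Q}.
u0 ⊮ (P → Q) → (¬P ∨ Q): already at u0 itself, u0 ⊩ P → Q but u0 ⊮ ¬P ∨ Q.
u0 ⊮ ¬P ∨ Q: neither disjunct is forced at u0.
u0 ⊮ ¬P since u1 is accessible from u0 and u1 ⊩ P.
So the root u0 does not force the formula.

No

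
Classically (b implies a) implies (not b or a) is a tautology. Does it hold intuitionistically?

This is the material-implication-as-disjunction principle, which is not intuitionistically valid.
A Kripke countermodel: worlds u, v; order generated by u <= v; atoms true at each world — u:{}; v:{a,b}.
u does not force (b implies a) implies (not b or a): already at u itself, u forces b implies a but u does not force not b or a.
u does not force not b or a: neither disjunct is forced at u.
u does not force not b since v is accessible from u and v forces b.
So the root u does not force the formula.

No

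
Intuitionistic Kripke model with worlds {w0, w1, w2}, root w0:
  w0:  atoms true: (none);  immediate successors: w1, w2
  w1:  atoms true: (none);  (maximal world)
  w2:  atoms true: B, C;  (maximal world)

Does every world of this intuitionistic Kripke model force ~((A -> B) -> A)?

w0 ||- ~((A -> B) -> A): no world accessible from w0 forces (A -> B) -> A.
Since the root w0 forces ~((A -> B) -> A) and forcing is persistent (monotone upward), every world forces it.

Yes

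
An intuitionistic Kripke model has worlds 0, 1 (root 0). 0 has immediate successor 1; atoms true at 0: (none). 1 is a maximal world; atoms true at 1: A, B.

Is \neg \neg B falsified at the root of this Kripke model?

No

0 \Vdash \neg \neg B: no world accessible from 0 forces \neg B.
So the root 0 forces \neg \neg B; the model is not a countermodel.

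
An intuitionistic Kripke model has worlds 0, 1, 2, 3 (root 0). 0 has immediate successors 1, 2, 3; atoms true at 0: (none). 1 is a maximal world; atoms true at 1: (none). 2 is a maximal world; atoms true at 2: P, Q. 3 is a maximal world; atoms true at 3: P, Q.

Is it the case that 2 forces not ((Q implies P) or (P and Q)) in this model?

No

2 does not force not ((Q implies P) or (P and Q)) since 2 is accessible from 2 and 2 forces (Q implies P) or (P and Q).
2 forces (Q implies P) or (P and Q) via the disjunct Q implies P.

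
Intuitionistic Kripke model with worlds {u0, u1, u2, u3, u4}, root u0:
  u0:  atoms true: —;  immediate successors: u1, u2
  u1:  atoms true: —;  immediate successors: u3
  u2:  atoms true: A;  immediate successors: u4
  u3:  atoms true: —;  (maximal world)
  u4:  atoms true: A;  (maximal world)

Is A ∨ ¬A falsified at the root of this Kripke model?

u0 ⊮ A ∨ ¬A: neither disjunct is forced at u0.
u0 lacks atom A, so u0 ⊮ A.
So the root u0 does not force A ∨ ¬A; the model is a countermodel.

Yes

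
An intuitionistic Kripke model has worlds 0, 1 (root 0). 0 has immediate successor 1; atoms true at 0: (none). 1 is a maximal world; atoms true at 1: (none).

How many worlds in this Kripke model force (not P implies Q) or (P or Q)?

0: does not force it — 0 does not force (not P implies Q) or (P or Q): neither disjunct is forced at 0.
1: does not force it — 1 does not force (not P implies Q) or (P or Q): neither disjunct is forced at 1.
Worlds forcing the formula: { }.

0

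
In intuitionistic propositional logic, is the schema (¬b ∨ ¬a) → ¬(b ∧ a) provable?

Yes

This is a constructively valid De Morgan direction (disjunction of negations to negated conjunction), which is intuitionistically derivable.
If ¬b holds at a world then no accessible world forces b, hence none forces b ∧ a; likewise for ¬a.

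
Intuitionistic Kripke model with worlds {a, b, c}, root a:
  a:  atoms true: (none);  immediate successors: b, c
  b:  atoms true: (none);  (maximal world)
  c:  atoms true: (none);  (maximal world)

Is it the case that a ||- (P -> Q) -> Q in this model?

No

a ||-/- (P -> Q) -> Q: already at a itself, a ||- P -> Q but a ||-/- Q.
a lacks atom Q, so a ||-/- Q.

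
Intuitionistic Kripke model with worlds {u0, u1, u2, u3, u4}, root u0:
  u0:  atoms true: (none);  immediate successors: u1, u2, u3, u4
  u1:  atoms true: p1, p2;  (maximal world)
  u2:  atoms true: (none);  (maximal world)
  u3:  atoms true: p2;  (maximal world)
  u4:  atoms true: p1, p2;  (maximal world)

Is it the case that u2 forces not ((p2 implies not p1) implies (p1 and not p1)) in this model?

u2 forces not ((p2 implies not p1) implies (p1 and not p1)): no world accessible from u2 forces (p2 implies not p1) implies (p1 and not p1).

Yes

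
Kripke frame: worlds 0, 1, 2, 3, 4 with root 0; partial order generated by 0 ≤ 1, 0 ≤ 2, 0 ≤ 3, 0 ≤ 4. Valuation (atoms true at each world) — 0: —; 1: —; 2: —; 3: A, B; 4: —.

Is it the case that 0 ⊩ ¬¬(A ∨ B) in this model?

No

0 ⊮ ¬¬(A ∨ B) since 1 is accessible from 0 and 1 ⊩ ¬(A ∨ B).
1 ⊩ ¬(A ∨ B): no world accessible from 1 forces A ∨ B.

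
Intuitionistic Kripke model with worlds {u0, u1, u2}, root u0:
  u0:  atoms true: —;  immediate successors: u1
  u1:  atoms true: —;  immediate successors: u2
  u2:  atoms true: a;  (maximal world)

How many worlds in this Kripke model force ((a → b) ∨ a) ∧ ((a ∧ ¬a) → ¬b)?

1

u0: does not force it — u0 ⊮ ((a → b) ∨ a) ∧ ((a ∧ ¬a) → ¬b) since u0 fails (a → b) ∨ a.
u1: does not force it — u1 ⊮ ((a → b) ∨ a) ∧ ((a ∧ ¬a) → ¬b) since u1 fails (a → b) ∨ a.
u2: forces it.
Worlds forcing the formula: {u2}.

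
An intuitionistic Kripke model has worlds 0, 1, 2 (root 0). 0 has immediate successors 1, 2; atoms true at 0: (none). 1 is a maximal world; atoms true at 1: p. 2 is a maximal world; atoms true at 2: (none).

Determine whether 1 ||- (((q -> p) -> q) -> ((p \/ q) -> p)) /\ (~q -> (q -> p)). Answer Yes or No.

Yes

1 ||- (((q -> p) -> q) -> ((p \/ q) -> p)) /\ (~q -> (q -> p)) since 1 forces both conjuncts.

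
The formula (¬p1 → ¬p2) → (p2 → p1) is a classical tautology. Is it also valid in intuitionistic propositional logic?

No

This is the converse of contraposition, which is not intuitionistically valid.
A Kripke countermodel: worlds 0, 1; order generated by 0 ≤ 1; atoms true at each world — 0:{p2}; 1:{p1,p2}.
0 ⊮ (¬p1 → ¬p2) → (p2 → p1): already at 0 itself, 0 ⊩ ¬p1 → ¬p2 but 0 ⊮ p2 → p1.
0 ⊮ p2 → p1: already at 0 itself, 0 ⊩ p2 but 0 ⊮ p1.
0 lacks atom p1, so 0 ⊮ p1.
So the root 0 does not force the formula.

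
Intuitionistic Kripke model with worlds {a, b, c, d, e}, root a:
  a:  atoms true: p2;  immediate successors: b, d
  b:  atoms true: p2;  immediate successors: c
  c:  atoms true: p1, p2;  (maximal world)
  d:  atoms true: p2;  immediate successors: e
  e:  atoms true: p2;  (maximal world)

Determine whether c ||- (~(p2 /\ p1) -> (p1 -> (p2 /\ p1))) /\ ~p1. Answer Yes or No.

c ||-/- (~(p2 /\ p1) -> (p1 -> (p2 /\ p1))) /\ ~p1 since c fails ~p1.

No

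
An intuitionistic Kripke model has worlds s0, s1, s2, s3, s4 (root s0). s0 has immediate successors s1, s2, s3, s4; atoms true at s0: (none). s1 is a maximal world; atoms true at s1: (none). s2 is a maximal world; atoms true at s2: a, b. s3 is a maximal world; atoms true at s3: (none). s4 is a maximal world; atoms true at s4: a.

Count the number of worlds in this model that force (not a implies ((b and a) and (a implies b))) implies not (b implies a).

2

s0: does not force it — s0 does not force (not a implies ((b and a) and (a implies b))) implies not (b implies a): at the accessible world s2, s2 forces not a implies ((b and a) and (a implies b)) but s2 does not force not (b implies a).
s1: forces it.
s2: does not force it — s2 does not force (not a implies ((b and a) and (a implies b))) implies not (b implies a): already at s2 itself, s2 forces not a implies ((b and a) and (a implies b)) but s2 does not force not (b implies a).
s3: forces it.
s4: does not force it — s4 does not force (not a implies ((b and a) and (a implies b))) implies not (b implies a): already at s4 itself, s4 forces not a implies ((b and a) and (a implies b)) but s4 does not force not (b implies a).
Worlds forcing the formula: {s1, s3}.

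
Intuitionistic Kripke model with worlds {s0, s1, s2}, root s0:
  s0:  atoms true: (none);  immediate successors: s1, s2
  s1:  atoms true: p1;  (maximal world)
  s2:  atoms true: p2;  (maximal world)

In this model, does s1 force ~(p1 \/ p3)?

No

s1 ||-/- ~(p1 \/ p3) since s1 is accessible from s1 and s1 ||- p1 \/ p3.
s1 ||- p1 \/ p3 via the disjunct p1.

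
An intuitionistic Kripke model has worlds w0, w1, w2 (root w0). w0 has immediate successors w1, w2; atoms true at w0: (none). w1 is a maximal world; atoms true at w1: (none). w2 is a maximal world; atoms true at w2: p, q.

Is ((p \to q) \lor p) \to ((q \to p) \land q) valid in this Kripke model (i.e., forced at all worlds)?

Not every world: w0 \nVdash ((p \to q) \lor p) \to ((q \to p) \land q).
w0 \nVdash ((p \to q) \lor p) \to ((q \to p) \land q): already at w0 itself, w0 \Vdash (p \to q) \lor p but w0 \nVdash (q \to p) \land q.
w0 \nVdash (q \to p) \land q since w0 fails q.

No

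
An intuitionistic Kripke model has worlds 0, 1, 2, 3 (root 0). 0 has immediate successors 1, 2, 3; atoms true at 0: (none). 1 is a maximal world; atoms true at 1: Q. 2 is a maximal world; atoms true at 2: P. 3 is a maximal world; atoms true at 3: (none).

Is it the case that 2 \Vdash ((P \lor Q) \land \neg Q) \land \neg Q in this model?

Yes

2 \Vdash ((P \lor Q) \land \neg Q) \land \neg Q since 2 forces both conjuncts.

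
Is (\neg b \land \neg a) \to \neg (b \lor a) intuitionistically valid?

Yes

This is a constructively valid De Morgan direction (conjunction of negations to negated disjunction), which is intuitionistically derivable.
If both \neg b and \neg a hold at a world, no accessible world forces b or forces a, so none forces b \lor a.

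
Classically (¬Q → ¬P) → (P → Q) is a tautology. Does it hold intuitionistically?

This is the converse of contraposition, which is not intuitionistically valid.
A Kripke countermodel: worlds 0, 1; order generated by 0 ≤ 1; atoms true at each world — 0:{P}; 1:{P,Q}.
0 ⊮ (¬Q → ¬P) → (P → Q): already at 0 itself, 0 ⊩ ¬Q → ¬P but 0 ⊮ P → Q.
0 ⊮ P → Q: already at 0 itself, 0 ⊩ P but 0 ⊮ Q.
0 lacks atom Q, so 0 ⊮ Q.
So the root 0 does not force the formula.

No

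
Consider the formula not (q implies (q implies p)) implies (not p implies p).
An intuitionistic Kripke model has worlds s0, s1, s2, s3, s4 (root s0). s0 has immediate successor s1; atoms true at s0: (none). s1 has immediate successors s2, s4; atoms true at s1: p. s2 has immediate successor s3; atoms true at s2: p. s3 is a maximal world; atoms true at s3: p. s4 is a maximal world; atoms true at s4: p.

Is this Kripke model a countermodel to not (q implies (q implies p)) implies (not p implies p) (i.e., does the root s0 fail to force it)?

No

s0 forces not (q implies (q implies p)) implies (not p implies p) vacuously: no world accessible from s0 forces the antecedent not (q implies (q implies p)).
So the root s0 forces not (q implies (q implies p)) implies (not p implies p); the model is not a countermodel.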